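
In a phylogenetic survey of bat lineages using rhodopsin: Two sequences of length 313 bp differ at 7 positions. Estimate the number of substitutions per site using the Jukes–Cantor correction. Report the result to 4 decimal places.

p = 7/313 ≈ 0.022364.
d = −(3/4) ln(1 − 4p/3) = −0.75 ln(1 − 0.029819) = −0.75 ln(0.970181)
  = −0.75 × (-0.030273) = 0.022705 substitutions/site.

0.0227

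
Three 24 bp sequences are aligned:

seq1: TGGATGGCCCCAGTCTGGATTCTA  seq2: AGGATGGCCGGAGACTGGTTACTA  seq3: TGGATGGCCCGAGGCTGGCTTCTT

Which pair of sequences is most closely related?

seq1–seq2: 6/24 differ, p = 0.250, d = 0.304.
seq1–seq3: 4/24 differ, p = 0.167, d = 0.188.
seq2–seq3: 6/24 differ, p = 0.250, d = 0.304.
The smallest distance is between seq1 and seq3.

seq1 and seq3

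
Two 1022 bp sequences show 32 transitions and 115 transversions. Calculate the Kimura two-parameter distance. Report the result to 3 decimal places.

0.160

P = 32/1022 ≈ 0.031311 and Q = 115/1022 ≈ 0.112524.
Under the Kimura two-parameter model, d = −½ ln(1 − 2P − Q) − ¼ ln(1 − 2Q).
1 − 2P − Q = 0.824854, giving −½ ln(0.824854) = 0.096274.
1 − 2Q = 0.774952, giving −¼ ln(0.774952) = 0.063739.
d = 0.096274 + 0.063739 = 0.160013.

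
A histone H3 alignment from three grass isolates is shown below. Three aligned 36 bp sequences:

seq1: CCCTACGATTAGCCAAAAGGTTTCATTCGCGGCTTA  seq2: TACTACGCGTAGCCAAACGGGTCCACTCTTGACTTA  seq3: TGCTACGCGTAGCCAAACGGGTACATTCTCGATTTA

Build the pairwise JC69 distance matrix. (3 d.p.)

d(seq1,seq2) = 0.392, d(seq1,seq3) = 0.347, d(seq2,seq3) = 0.154

seq1–seq2: 11/36 sites differ → p ≈ 0.305556, d = −0.75 ln(1 − 0.407408) = 0.392437 ≈ 0.392.
seq1–seq3: 10/36 sites differ → p ≈ 0.277778, d = −0.75 ln(1 − 0.370371) = 0.346968 ≈ 0.347.
seq2–seq3: 5/36 sites differ → p ≈ 0.138889, d = −0.75 ln(1 − 0.185185) = 0.153596 ≈ 0.154.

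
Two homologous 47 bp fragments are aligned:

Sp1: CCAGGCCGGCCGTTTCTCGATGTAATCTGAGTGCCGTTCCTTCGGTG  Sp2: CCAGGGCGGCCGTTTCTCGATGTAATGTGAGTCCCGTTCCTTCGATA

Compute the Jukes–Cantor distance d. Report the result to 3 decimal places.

The sequences differ at 5 of 47 sites (6, 27, 33, 45, 47), so p = 5/47 ≈ 0.106383.
d = −(3/4) ln(1 − 4p/3) = −0.75 ln(1 − 0.141844) = −0.75 ln(0.858156)
  = −0.75 × (-0.152969) = 0.114727 substitutions/site.

0.115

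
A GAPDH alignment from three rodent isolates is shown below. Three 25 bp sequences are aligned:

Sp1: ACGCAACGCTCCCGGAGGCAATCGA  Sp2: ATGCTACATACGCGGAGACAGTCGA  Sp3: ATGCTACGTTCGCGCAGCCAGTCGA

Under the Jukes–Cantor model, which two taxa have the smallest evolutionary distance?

Sp1–Sp2: 8/25 differ, p = 0.320, d = 0.417.
Sp1–Sp3: 7/25 differ, p = 0.280, d = 0.351.
Sp2–Sp3: 4/25 differ, p = 0.160, d = 0.180.
The smallest distance is between Sp2 and Sp3.

Sp2 and Sp3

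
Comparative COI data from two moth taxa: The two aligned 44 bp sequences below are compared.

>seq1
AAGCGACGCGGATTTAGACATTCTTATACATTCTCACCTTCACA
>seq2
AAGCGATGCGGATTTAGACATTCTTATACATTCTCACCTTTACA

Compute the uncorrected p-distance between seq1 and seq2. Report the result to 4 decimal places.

The sequences differ at 2 of 44 positions (sites 7, 41).
p = 2/44 = 0.045454… ≈ 0.0455 (to 4 d.p.).

0.0455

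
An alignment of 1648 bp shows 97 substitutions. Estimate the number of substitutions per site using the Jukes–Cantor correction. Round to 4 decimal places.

0.0613

p = 97/1648 ≈ 0.058859.
d = −(3/4) ln(1 − 4p/3) = −0.75 ln(1 − 0.078479) = −0.75 ln(0.921521)
  = −0.75 × (-0.081730) = 0.061298 substitutions/site.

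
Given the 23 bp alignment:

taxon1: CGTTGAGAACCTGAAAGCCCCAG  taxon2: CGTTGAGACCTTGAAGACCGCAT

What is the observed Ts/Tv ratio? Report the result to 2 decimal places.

1.00

Transitions are A↔G and C↔T; transversions are all other mismatches.
Transitions: 3. Transversions: 3.
R = 3/3 = 1.00.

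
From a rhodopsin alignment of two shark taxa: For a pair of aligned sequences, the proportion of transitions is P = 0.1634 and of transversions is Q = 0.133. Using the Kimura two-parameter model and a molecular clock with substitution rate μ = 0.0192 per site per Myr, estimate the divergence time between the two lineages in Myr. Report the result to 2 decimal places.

Under the Kimura two-parameter model, d = −½ ln(1 − 2P − Q) − ¼ ln(1 − 2Q).
1 − 2P − Q = 0.5402, giving −½ ln(0.5402) = 0.307908.
1 − 2Q = 0.734, giving −¼ ln(0.734) = 0.077312.
d = 0.307908 + 0.077312 = 0.385220.
Under a molecular clock d = 2μt, so t = d/(2μ) = 0.385220 / (2 × 0.0192) = 10.03 Myr.

10.03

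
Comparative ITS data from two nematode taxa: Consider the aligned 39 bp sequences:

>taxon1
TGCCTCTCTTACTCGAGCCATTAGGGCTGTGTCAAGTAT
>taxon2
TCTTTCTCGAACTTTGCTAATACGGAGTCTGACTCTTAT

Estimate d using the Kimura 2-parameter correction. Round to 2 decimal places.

0.87

Of 39 sites, 6 differences are transitions and 14 are transversions, so P = 6/39 ≈ 0.153846 and Q = 14/39 ≈ 0.358974.
Under the Kimura two-parameter model, d = −½ ln(1 − 2P − Q) − ¼ ln(1 − 2Q).
1 − 2P − Q = 0.333334, giving −½ ln(0.333334) = 0.549305.
1 − 2Q = 0.282052, giving −¼ ln(0.282052) = 0.316416.
d = 0.549305 + 0.316416 = 0.865721.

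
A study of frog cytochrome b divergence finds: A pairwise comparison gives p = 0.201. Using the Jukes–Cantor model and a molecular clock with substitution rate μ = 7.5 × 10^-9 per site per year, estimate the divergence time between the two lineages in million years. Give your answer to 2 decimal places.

d = −(3/4) ln(1 − 4p/3) = −0.75 ln(1 − 0.268) = −0.75 ln(0.732)
  = −0.75 × (-0.311975) = 0.233981 substitutions/site.
Under a molecular clock d = 2μt, so t = d/(2μ) = 0.233981 / (2 × 7.5 × 10^-9) = 15.60 million years.

15.60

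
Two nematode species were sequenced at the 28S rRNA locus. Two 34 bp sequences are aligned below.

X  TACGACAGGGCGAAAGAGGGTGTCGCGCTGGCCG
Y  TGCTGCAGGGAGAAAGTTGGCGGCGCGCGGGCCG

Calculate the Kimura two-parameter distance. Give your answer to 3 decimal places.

0.326

Of 34 sites, 3 differences are transitions and 6 are transversions, so P = 3/34 ≈ 0.088235 and Q = 6/34 ≈ 0.176471.
Under the Kimura two-parameter model, d = −½ ln(1 − 2P − Q) − ¼ ln(1 − 2Q).
1 − 2P − Q = 0.647059, giving −½ ln(0.647059) = 0.217659.
1 − 2Q = 0.647058, giving −¼ ln(0.647058) = 0.108830.
d = 0.217659 + 0.108830 = 0.326489.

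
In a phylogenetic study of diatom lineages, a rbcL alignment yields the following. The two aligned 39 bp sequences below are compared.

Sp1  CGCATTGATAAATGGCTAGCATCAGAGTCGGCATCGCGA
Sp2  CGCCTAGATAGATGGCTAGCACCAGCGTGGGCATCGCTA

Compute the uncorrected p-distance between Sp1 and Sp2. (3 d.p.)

The sequences differ at 7 of 39 positions (sites 4, 6, 11, 22, 26, 29, 38).
p = 7/39 = 0.179487… ≈ 0.179 (to 3 d.p.).

0.179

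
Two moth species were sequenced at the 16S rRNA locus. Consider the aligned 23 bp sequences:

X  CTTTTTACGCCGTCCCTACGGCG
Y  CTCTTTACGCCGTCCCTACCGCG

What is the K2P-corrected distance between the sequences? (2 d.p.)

0.09

Of 23 sites, 1 differences are transitions and 1 are transversions, so P = 1/23 ≈ 0.043478 and Q = 1/23 ≈ 0.043478.
Under the Kimura two-parameter model, d = −½ ln(1 − 2P − Q) − ¼ ln(1 − 2Q).
1 − 2P − Q = 0.869566, giving −½ ln(0.869566) = 0.069881.
1 − 2Q = 0.913044, giving −¼ ln(0.913044) = 0.022743.
d = 0.069881 + 0.022743 = 0.092624.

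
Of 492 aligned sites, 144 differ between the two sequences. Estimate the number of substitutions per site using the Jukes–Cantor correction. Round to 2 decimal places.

0.37

p = 144/492 ≈ 0.292683.
d = −(3/4) ln(1 − 4p/3) = −0.75 ln(1 − 0.390244) = −0.75 ln(0.609756)
  = −0.75 × (-0.494696) = 0.371022 substitutions/site.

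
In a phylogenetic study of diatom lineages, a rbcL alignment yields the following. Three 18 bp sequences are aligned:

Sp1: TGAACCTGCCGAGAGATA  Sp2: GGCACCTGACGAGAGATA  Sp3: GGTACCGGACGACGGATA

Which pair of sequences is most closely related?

Sp1–Sp2: 3/18 differ, p = 0.167, d = 0.188.
Sp1–Sp3: 6/18 differ, p = 0.333, d = 0.441.
Sp2–Sp3: 4/18 differ, p = 0.222, d = 0.264.
The smallest distance is between Sp1 and Sp2.

Sp1 and Sp2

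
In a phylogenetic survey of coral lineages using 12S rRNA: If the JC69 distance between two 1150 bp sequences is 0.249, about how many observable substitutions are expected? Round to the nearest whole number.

244

Invert JC69: p = (3/4)(1 − e^(−4d/3)) = 0.75 × (1 − e^(-0.332)) = 0.75 × (1 − 0.717487) = 0.211885.
Expected differing sites = pL ≈ 0.211885 × 1150 = 243.66775 ≈ 244.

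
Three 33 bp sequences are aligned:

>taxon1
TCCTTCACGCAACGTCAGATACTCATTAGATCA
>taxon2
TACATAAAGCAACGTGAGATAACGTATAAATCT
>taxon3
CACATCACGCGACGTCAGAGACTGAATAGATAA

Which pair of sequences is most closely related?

taxon1–taxon2: 12/33 differ, p = 0.364, d = 0.497.
taxon1–taxon3: 8/33 differ, p = 0.242, d = 0.293.
taxon2–taxon3: 12/33 differ, p = 0.364, d = 0.497.
The smallest distance is between taxon1 and taxon3.

taxon1 and taxon3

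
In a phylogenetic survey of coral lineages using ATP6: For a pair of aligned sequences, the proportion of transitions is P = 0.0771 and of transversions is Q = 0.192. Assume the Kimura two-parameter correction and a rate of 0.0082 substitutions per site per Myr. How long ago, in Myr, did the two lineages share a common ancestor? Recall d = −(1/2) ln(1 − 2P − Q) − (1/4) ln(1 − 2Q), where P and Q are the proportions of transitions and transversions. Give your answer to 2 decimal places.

Under the Kimura two-parameter model, d = −½ ln(1 − 2P − Q) − ¼ ln(1 − 2Q).
1 − 2P − Q = 0.6538, giving −½ ln(0.6538) = 0.212477.
1 − 2Q = 0.616, giving −¼ ln(0.616) = 0.121127.
d = 0.212477 + 0.121127 = 0.333604.
Under a molecular clock d = 2μt, so t = d/(2μ) = 0.333604 / (2 × 0.0082) = 20.34 Myr.

20.34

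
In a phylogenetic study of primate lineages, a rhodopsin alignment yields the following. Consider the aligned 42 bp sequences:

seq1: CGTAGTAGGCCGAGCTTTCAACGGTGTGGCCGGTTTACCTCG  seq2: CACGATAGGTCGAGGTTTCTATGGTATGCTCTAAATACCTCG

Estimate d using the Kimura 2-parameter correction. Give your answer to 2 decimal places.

Of 42 sites, 9 differences are transitions and 6 are transversions, so P = 9/42 ≈ 0.214286 and Q = 6/42 ≈ 0.142857.
Under the Kimura two-parameter model, d = −½ ln(1 − 2P − Q) − ¼ ln(1 − 2Q).
1 − 2P − Q = 0.428571, giving −½ ln(0.428571) = 0.423649.
1 − 2Q = 0.714286, giving −¼ ln(0.714286) = 0.084118.
d = 0.423649 + 0.084118 = 0.507767.

0.51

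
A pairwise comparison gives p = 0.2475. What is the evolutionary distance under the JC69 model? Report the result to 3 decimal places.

0.300

d = −(3/4) ln(1 − 4p/3) = −0.75 ln(1 − 0.33) = −0.75 ln(0.67)
  = −0.75 × (-0.400478) = 0.300359 substitutions/site.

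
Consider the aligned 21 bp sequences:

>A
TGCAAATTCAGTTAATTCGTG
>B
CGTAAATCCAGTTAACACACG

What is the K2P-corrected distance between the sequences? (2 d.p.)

Of 21 sites, 6 differences are transitions and 1 are transversions, so P = 6/21 ≈ 0.285714 and Q = 1/21 ≈ 0.047619.
Under the Kimura two-parameter model, d = −½ ln(1 − 2P − Q) − ¼ ln(1 − 2Q).
1 − 2P − Q = 0.380953, giving −½ ln(0.380953) = 0.482540.
1 − 2Q = 0.904762, giving −¼ ln(0.904762) = 0.025021.
d = 0.482540 + 0.025021 = 0.507561.

0.51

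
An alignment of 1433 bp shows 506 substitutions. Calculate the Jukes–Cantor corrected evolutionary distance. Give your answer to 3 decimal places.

0.477

p = 506/1433 ≈ 0.353105.
d = −(3/4) ln(1 − 4p/3) = −0.75 ln(1 − 0.470807) = −0.75 ln(0.529193)
  = −0.75 × (-0.636402) = 0.477302 substitutions/site.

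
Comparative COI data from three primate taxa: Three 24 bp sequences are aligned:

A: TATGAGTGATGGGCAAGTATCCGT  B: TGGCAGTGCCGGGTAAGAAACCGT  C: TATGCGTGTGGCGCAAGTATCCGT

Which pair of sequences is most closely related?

A–B: 8/24 differ, p = 0.333, d = 0.441.
A–C: 4/24 differ, p = 0.167, d = 0.188.
B–C: 10/24 differ, p = 0.417, d = 0.608.
The smallest distance is between A and C.

A and C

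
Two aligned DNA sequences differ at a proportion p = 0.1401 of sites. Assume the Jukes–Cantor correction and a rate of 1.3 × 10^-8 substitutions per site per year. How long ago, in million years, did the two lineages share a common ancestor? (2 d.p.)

d = −(3/4) ln(1 − 4p/3) = −0.75 ln(1 − 0.1868) = −0.75 ln(0.8132)
  = −0.75 × (-0.206778) = 0.155084 substitutions/site.
Under a molecular clock d = 2μt, so t = d/(2μ) = 0.155084 / (2 × 1.3 × 10^-8) = 5.96 million years.

5.96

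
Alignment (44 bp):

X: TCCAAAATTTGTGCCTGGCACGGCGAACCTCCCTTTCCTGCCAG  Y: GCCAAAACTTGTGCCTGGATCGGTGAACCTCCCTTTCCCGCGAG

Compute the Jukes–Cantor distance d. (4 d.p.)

0.1788

The sequences differ at 7 of 44 sites (1, 8, 19, 20, 24, 39, 42), so p = 7/44 ≈ 0.159091.
d = −(3/4) ln(1 − 4p/3) = −0.75 ln(1 − 0.212121) = −0.75 ln(0.787879)
  = −0.75 × (-0.238411) = 0.178808 substitutions/site.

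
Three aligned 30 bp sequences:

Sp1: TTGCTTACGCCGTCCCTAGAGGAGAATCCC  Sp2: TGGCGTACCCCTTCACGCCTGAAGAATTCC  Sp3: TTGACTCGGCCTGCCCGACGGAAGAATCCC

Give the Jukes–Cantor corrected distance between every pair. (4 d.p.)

Sp1–Sp2: 11/30 sites differ → p ≈ 0.366667, d = −0.75 ln(1 − 0.488889) = 0.503376 ≈ 0.5034.
Sp1–Sp3: 10/30 sites differ → p ≈ 0.333333, d = −0.75 ln(1 − 0.444444) = 0.440839 ≈ 0.4408.
Sp2–Sp3: 11/30 sites differ → p ≈ 0.366667, d = −0.75 ln(1 − 0.488889) = 0.503376 ≈ 0.5034.

d(Sp1,Sp2) = 0.5034, d(Sp1,Sp3) = 0.4408, d(Sp2,Sp3) = 0.5034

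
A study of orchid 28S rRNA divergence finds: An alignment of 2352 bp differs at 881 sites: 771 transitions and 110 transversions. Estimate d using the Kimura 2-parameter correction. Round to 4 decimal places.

P = 771/2352 ≈ 0.327806 and Q = 110/2352 ≈ 0.046769.
Under the Kimura two-parameter model, d = −½ ln(1 − 2P − Q) − ¼ ln(1 − 2Q).
1 − 2P − Q = 0.297619, giving −½ ln(0.297619) = 0.605971.
1 − 2Q = 0.906462, giving −¼ ln(0.906462) = 0.024552.
d = 0.605971 + 0.024552 = 0.630523.

0.6305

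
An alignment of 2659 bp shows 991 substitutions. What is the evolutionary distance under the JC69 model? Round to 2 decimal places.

0.52

p = 991/2659 ≈ 0.372697.
d = −(3/4) ln(1 − 4p/3) = −0.75 ln(1 − 0.496929) = −0.75 ln(0.503071)
  = −0.75 × (-0.687024) = 0.515268 substitutions/site.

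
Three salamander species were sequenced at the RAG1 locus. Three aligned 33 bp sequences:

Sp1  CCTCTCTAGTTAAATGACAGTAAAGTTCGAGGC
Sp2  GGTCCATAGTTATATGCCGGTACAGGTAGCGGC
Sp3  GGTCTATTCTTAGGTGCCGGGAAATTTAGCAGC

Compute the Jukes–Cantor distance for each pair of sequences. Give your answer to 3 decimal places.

Sp1–Sp2: 11/33 sites differ → p ≈ 0.333333, d = −0.75 ln(1 − 0.444444) = 0.440839 ≈ 0.441.
Sp1–Sp3: 14/33 sites differ → p ≈ 0.424242, d = −0.75 ln(1 − 0.565656) = 0.625439 ≈ 0.625.
Sp2–Sp3: 10/33 sites differ → p ≈ 0.30303, d = −0.75 ln(1 − 0.40404) = 0.388186 ≈ 0.388.

d(Sp1,Sp2) = 0.441, d(Sp1,Sp3) = 0.625, d(Sp2,Sp3) = 0.388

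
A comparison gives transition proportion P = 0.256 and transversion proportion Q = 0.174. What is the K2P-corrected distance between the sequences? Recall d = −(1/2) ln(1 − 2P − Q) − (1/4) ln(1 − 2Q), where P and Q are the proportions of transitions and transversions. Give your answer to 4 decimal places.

Under the Kimura two-parameter model, d = −½ ln(1 − 2P − Q) − ¼ ln(1 − 2Q).
1 − 2P − Q = 0.314, giving −½ ln(0.314) = 0.579181.
1 − 2Q = 0.652, giving −¼ ln(0.652) = 0.106928.
d = 0.579181 + 0.106928 = 0.686109.

0.6861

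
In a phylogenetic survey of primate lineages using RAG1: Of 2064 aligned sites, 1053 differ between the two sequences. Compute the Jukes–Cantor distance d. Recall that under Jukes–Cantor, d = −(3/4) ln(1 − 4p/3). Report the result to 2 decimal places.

0.86

p = 1053/2064 ≈ 0.510174.
d = −(3/4) ln(1 − 4p/3) = −0.75 ln(1 − 0.680232) = −0.75 ln(0.319768)
  = −0.75 × (-1.140160) = 0.855120 substitutions/site.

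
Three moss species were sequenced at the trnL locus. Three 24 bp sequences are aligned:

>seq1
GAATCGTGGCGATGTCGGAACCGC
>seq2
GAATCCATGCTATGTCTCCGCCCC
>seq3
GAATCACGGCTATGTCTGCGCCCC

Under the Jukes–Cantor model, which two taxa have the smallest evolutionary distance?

seq2 and seq3

seq1–seq2: 9/24 differ, p = 0.375, d = 0.520.
seq1–seq3: 7/24 differ, p = 0.292, d = 0.369.
seq2–seq3: 4/24 differ, p = 0.167, d = 0.188.
The smallest distance is between seq2 and seq3.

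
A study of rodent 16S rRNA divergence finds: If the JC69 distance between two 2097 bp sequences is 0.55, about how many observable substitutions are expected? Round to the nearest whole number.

Invert JC69: p = (3/4)(1 − e^(−4d/3)) = 0.75 × (1 − e^(-0.733333)) = 0.75 × (1 − 0.480305) = 0.389771.
Expected differing sites = pL ≈ 0.389771 × 2097 = 817.349787 ≈ 817.

817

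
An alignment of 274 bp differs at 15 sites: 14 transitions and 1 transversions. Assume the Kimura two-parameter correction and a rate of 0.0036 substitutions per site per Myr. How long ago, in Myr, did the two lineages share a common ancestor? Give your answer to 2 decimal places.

8.02

P = 14/274 ≈ 0.051095 and Q = 1/274 ≈ 0.00365.
Under the Kimura two-parameter model, d = −½ ln(1 − 2P − Q) − ¼ ln(1 − 2Q).
1 − 2P − Q = 0.89416, giving −½ ln(0.89416) = 0.055935.
1 − 2Q = 0.9927, giving −¼ ln(0.9927) = 0.001832.
d = 0.055935 + 0.001832 = 0.057767.
Under a molecular clock d = 2μt, so t = d/(2μ) = 0.057767 / (2 × 0.0036) = 8.02 Myr.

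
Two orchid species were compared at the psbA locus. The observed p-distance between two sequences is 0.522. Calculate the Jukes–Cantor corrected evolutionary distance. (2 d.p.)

0.89

d = −(3/4) ln(1 − 4p/3) = −0.75 ln(1 − 0.696) = −0.75 ln(0.304)
  = −0.75 × (-1.190728) = 0.893046 substitutions/site.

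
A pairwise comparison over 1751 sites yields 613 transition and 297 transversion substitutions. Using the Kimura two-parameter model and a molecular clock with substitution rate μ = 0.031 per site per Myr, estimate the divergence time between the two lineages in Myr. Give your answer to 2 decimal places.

P = 613/1751 ≈ 0.350086 and Q = 297/1751 ≈ 0.169617.
Under the Kimura two-parameter model, d = −½ ln(1 − 2P − Q) − ¼ ln(1 − 2Q).
1 − 2P − Q = 0.130211, giving −½ ln(0.130211) = 1.019300.
1 − 2Q = 0.660766, giving −¼ ln(0.660766) = 0.103589.
d = 1.019300 + 0.103589 = 1.122889.
Under a molecular clock d = 2μt, so t = d/(2μ) = 1.122889 / (2 × 0.031) = 18.11 Myr.

18.11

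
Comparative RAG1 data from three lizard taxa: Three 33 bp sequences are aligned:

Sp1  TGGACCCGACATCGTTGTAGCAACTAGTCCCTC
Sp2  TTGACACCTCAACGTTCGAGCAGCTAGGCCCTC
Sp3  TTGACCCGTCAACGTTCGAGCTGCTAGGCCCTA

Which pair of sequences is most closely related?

Sp2 and Sp3

Sp1–Sp2: 9/33 differ, p = 0.273, d = 0.339.
Sp1–Sp3: 9/33 differ, p = 0.273, d = 0.339.
Sp2–Sp3: 4/33 differ, p = 0.121, d = 0.132.
The smallest distance is between Sp2 and Sp3.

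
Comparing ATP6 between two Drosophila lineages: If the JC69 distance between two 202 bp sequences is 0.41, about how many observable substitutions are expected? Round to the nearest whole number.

64

Invert JC69: p = (3/4)(1 − e^(−4d/3)) = 0.75 × (1 − e^(-0.546667)) = 0.75 × (1 − 0.578876) = 0.315843.
Expected differing sites = pL ≈ 0.315843 × 202 = 63.800286 ≈ 64.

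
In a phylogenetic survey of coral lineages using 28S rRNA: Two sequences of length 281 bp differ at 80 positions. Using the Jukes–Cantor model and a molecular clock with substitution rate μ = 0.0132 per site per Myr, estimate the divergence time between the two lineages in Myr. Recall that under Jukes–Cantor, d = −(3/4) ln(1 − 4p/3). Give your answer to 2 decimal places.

p = 80/281 ≈ 0.284698.
d = −(3/4) ln(1 − 4p/3) = −0.75 ln(1 − 0.379597) = −0.75 ln(0.620403)
  = −0.75 × (-0.477386) = 0.358040 substitutions/site.
Under a molecular clock d = 2μt, so t = d/(2μ) = 0.358040 / (2 × 0.0132) = 13.56 Myr.

13.56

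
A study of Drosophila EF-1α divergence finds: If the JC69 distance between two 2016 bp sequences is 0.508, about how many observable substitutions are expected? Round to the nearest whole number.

Invert JC69: p = (3/4)(1 − e^(−4d/3)) = 0.75 × (1 − e^(-0.677333)) = 0.75 × (1 − 0.507970) = 0.369023.
Expected differing sites = pL ≈ 0.369023 × 2016 = 743.950368 ≈ 744.

744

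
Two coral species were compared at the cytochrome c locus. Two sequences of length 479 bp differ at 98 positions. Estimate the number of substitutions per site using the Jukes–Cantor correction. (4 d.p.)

0.2389

p = 98/479 ≈ 0.204593.
d = −(3/4) ln(1 − 4p/3) = −0.75 ln(1 − 0.272791) = −0.75 ln(0.727209)
  = −0.75 × (-0.318541) = 0.238906 substitutions/site.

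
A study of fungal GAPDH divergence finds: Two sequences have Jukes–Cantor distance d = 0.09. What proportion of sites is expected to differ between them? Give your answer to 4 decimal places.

0.0848

p = (3/4)(1 − e^(−4d/3)) = 0.75 × (1 − e^(-0.12)) = 0.75 × (1 − 0.886920) = 0.084810.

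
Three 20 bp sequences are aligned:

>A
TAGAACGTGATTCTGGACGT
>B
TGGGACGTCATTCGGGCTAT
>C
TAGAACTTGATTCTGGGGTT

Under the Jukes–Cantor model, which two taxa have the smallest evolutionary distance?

A–B: 7/20 differ, p = 0.350, d = 0.471.
A–C: 4/20 differ, p = 0.200, d = 0.233.
B–C: 8/20 differ, p = 0.400, d = 0.572.
The smallest distance is between A and C.

A and C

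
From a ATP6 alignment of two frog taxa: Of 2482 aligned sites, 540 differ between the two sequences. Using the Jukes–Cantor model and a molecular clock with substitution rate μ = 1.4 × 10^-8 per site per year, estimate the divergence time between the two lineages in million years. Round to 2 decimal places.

p = 540/2482 ≈ 0.217566.
d = −(3/4) ln(1 − 4p/3) = −0.75 ln(1 − 0.290088) = −0.75 ln(0.709912)
  = −0.75 × (-0.342614) = 0.256961 substitutions/site.
Under a molecular clock d = 2μt, so t = d/(2μ) = 0.256961 / (2 × 1.4 × 10^-8) = 9.18 million years.

9.18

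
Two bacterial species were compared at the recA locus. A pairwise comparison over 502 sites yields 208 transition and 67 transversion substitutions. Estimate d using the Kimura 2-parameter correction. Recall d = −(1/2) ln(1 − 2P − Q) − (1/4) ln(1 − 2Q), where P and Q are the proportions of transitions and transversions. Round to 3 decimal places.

1.715

P = 208/502 ≈ 0.414343 and Q = 67/502 ≈ 0.133466.
Under the Kimura two-parameter model, d = −½ ln(1 − 2P − Q) − ¼ ln(1 − 2Q).
1 − 2P − Q = 0.037848, giving −½ ln(0.037848) = 1.637089.
1 − 2Q = 0.733068, giving −¼ ln(0.733068) = 0.077629.
d = 1.637089 + 0.077629 = 1.714718.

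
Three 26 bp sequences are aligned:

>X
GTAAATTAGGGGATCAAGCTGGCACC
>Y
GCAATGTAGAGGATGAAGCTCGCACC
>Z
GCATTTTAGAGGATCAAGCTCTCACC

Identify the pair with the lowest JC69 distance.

Y and Z

X–Y: 6/26 differ, p = 0.231, d = 0.276.
X–Z: 6/26 differ, p = 0.231, d = 0.276.
Y–Z: 4/26 differ, p = 0.154, d = 0.172.
The smallest distance is between Y and Z.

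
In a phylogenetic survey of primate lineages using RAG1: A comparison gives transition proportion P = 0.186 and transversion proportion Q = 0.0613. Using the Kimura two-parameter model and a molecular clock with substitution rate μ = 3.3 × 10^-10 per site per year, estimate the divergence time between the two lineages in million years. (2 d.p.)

Under the Kimura two-parameter model, d = −½ ln(1 − 2P − Q) − ¼ ln(1 − 2Q).
1 − 2P − Q = 0.5667, giving −½ ln(0.5667) = 0.283963.
1 − 2Q = 0.8774, giving −¼ ln(0.8774) = 0.032698.
d = 0.283963 + 0.032698 = 0.316661.
Under a molecular clock d = 2μt, so t = d/(2μ) = 0.316661 / (2 × 3.3 × 10^-10) = 479.79 million years.

479.79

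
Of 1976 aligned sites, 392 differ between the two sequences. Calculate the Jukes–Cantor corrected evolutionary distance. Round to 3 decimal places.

p = 392/1976 ≈ 0.198381.
d = −(3/4) ln(1 − 4p/3) = −0.75 ln(1 − 0.264508) = −0.75 ln(0.735492)
  = −0.75 × (-0.307216) = 0.230412 substitutions/site.

0.230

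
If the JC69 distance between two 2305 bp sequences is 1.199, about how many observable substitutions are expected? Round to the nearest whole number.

1379

Invert JC69: p = (3/4)(1 − e^(−4d/3)) = 0.75 × (1 − e^(-1.598667)) = 0.75 × (1 − 0.202166) = 0.598376.
Expected differing sites = pL ≈ 0.598376 × 2305 = 1379.25668 ≈ 1379.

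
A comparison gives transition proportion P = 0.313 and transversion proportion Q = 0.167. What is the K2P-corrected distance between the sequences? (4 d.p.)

0.8891

Under the Kimura two-parameter model, d = −½ ln(1 − 2P − Q) − ¼ ln(1 − 2Q).
1 − 2P − Q = 0.207, giving −½ ln(0.207) = 0.787518.
1 − 2Q = 0.666, giving −¼ ln(0.666) = 0.101616.
d = 0.787518 + 0.101616 = 0.889134.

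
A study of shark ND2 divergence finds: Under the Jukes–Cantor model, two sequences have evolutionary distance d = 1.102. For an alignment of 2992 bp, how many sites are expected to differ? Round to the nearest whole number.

Invert JC69: p = (3/4)(1 − e^(−4d/3)) = 0.75 × (1 − e^(-1.469333)) = 0.75 × (1 − 0.230079) = 0.577441.
Expected differing sites = pL ≈ 0.577441 × 2992 = 1727.703472 ≈ 1728.

1728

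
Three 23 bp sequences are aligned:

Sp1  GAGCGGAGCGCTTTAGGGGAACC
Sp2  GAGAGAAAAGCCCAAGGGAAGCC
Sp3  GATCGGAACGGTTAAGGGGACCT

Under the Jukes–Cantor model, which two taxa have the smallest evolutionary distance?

Sp1 and Sp3

Sp1–Sp2: 9/23 differ, p = 0.391, d = 0.553.
Sp1–Sp3: 6/23 differ, p = 0.261, d = 0.321.
Sp2–Sp3: 10/23 differ, p = 0.435, d = 0.650.
The smallest distance is between Sp1 and Sp3.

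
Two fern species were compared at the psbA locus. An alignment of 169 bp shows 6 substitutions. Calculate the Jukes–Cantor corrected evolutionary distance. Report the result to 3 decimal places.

0.036

p = 6/169 ≈ 0.035503.
d = −(3/4) ln(1 − 4p/3) = −0.75 ln(1 − 0.047337) = −0.75 ln(0.952663)
  = −0.75 × (-0.048494) = 0.036371 substitutions/site.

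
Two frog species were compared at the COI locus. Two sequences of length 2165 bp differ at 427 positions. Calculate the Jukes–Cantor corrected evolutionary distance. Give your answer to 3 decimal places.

p = 427/2165 ≈ 0.197229.
d = −(3/4) ln(1 − 4p/3) = −0.75 ln(1 − 0.262972) = −0.75 ln(0.737028)
  = −0.75 × (-0.305129) = 0.228847 substitutions/site.

0.229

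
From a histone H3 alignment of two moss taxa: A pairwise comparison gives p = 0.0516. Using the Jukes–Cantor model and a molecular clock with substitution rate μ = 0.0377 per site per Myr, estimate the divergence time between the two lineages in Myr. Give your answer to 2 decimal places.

d = −(3/4) ln(1 − 4p/3) = −0.75 ln(1 − 0.0688) = −0.75 ln(0.9312)
  = −0.75 × (-0.071281) = 0.053461 substitutions/site.
Under a molecular clock d = 2μt, so t = d/(2μ) = 0.053461 / (2 × 0.0377) = 0.71 Myr.

0.71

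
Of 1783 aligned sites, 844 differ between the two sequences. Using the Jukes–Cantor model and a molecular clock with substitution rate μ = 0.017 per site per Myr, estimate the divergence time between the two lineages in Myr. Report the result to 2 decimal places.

p = 844/1783 ≈ 0.47336.
d = −(3/4) ln(1 − 4p/3) = −0.75 ln(1 − 0.631147) = −0.75 ln(0.368853)
  = −0.75 × (-0.997357) = 0.748018 substitutions/site.
Under a molecular clock d = 2μt, so t = d/(2μ) = 0.748018 / (2 × 0.017) = 22.00 Myr.

22.00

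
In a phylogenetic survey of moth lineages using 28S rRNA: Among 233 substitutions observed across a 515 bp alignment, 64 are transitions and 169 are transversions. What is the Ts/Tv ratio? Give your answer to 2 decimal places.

0.38

R = 64/169 = 0.378698… ≈ 0.38 (to 2 d.p.).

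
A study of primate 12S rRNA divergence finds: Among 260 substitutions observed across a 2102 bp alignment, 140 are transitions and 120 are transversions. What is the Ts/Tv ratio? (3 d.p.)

R = 140/120 = 1.166666… ≈ 1.167 (to 3 d.p.).

1.167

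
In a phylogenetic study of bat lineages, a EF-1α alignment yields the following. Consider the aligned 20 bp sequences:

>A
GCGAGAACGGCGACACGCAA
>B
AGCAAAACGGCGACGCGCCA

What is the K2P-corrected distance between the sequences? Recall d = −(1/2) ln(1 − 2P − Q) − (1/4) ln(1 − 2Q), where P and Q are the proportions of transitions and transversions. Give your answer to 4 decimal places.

0.3881

Of 20 sites, 3 differences are transitions and 3 are transversions, so P = 3/20 = 0.15 and Q = 3/20 = 0.15.
Under the Kimura two-parameter model, d = −½ ln(1 − 2P − Q) − ¼ ln(1 − 2Q).
1 − 2P − Q = 0.55, giving −½ ln(0.55) = 0.298919.
1 − 2Q = 0.7, giving −¼ ln(0.7) = 0.089169.
d = 0.298919 + 0.089169 = 0.388088.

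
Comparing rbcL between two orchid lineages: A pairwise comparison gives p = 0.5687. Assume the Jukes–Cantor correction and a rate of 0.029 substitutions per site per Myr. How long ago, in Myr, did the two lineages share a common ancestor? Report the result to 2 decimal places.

d = −(3/4) ln(1 − 4p/3) = −0.75 ln(1 − 0.758267) = −0.75 ln(0.241733)
  = −0.75 × (-1.419921) = 1.064941 substitutions/site.
Under a molecular clock d = 2μt, so t = d/(2μ) = 1.064941 / (2 × 0.029) = 18.36 Myr.

18.36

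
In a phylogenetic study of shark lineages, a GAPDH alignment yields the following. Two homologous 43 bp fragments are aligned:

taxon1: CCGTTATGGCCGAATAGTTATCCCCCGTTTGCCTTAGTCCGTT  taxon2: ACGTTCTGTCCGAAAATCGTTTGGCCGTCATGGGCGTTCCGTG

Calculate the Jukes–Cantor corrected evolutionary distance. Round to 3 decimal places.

The sequences differ at 21 of 43 sites, so p = 21/43 ≈ 0.488372.
d = −(3/4) ln(1 − 4p/3) = −0.75 ln(1 − 0.651163) = −0.75 ln(0.348837)
  = −0.75 × (-1.053151) = 0.789863 substitutions/site.

0.790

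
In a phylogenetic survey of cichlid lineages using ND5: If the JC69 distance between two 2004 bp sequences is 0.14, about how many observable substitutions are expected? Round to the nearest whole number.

256

Invert JC69: p = (3/4)(1 − e^(−4d/3)) = 0.75 × (1 − e^(-0.186667)) = 0.75 × (1 − 0.829720) = 0.127710.
Expected differing sites = pL ≈ 0.127710 × 2004 = 255.93084 ≈ 256.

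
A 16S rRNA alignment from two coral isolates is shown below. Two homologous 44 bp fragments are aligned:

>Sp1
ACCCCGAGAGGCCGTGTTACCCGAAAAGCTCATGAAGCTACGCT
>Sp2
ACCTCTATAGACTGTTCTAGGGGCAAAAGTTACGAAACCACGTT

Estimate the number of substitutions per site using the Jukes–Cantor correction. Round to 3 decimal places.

The sequences differ at 18 of 44 sites, so p = 18/44 ≈ 0.409091.
d = −(3/4) ln(1 − 4p/3) = −0.75 ln(1 − 0.545455) = −0.75 ln(0.454545)
  = −0.75 × (-0.788458) = 0.591344 substitutions/site.

0.591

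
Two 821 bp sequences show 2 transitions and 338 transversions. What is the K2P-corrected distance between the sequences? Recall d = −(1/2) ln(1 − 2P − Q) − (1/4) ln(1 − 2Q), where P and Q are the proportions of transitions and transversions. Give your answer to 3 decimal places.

0.703

P = 2/821 ≈ 0.002436 and Q = 338/821 ≈ 0.411693.
Under the Kimura two-parameter model, d = −½ ln(1 − 2P − Q) − ¼ ln(1 − 2Q).
1 − 2P − Q = 0.583435, giving −½ ln(0.583435) = 0.269411.
1 − 2Q = 0.176614, giving −¼ ln(0.176614) = 0.433447.
d = 0.269411 + 0.433447 = 0.702858.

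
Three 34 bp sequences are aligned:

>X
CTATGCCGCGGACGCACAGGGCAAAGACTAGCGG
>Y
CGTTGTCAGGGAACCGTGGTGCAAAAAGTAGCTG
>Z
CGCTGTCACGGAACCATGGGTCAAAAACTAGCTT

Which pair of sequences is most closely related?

X–Y: 14/34 differ, p = 0.412, d = 0.597.
X–Z: 12/34 differ, p = 0.353, d = 0.477.
Y–Z: 7/34 differ, p = 0.206, d = 0.241.
The smallest distance is between Y and Z.

Y and Z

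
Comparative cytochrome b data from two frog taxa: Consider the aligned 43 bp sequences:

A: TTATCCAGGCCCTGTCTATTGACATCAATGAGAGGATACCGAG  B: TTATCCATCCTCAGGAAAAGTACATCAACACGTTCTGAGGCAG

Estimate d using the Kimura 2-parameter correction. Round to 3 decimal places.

0.862

Of 43 sites, 3 differences are transitions and 18 are transversions, so P = 3/43 ≈ 0.069767 and Q = 18/43 ≈ 0.418605.
Under the Kimura two-parameter model, d = −½ ln(1 − 2P − Q) − ¼ ln(1 − 2Q).
1 − 2P − Q = 0.441861, giving −½ ln(0.441861) = 0.408380.
1 − 2Q = 0.16279, giving −¼ ln(0.16279) = 0.453824.
d = 0.408380 + 0.453824 = 0.862204.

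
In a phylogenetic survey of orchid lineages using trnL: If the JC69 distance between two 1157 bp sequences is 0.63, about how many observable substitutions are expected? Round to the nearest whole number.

493

Invert JC69: p = (3/4)(1 − e^(−4d/3)) = 0.75 × (1 − e^(-0.84)) = 0.75 × (1 − 0.431711) = 0.426217.
Expected differing sites = pL ≈ 0.426217 × 1157 = 493.133069 ≈ 493.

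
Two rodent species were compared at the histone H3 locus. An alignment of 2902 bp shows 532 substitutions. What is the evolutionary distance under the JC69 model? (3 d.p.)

0.210

p = 532/2902 ≈ 0.183322.
d = −(3/4) ln(1 − 4p/3) = −0.75 ln(1 − 0.244429) = −0.75 ln(0.755571)
  = −0.75 × (-0.280282) = 0.210212 substitutions/site.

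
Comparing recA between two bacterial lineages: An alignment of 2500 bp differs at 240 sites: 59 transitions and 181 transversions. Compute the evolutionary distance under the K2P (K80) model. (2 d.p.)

P = 59/2500 = 0.0236 and Q = 181/2500 = 0.0724.
Under the Kimura two-parameter model, d = −½ ln(1 − 2P − Q) − ¼ ln(1 − 2Q).
1 − 2P − Q = 0.8804, giving −½ ln(0.8804) = 0.063689.
1 − 2Q = 0.8552, giving −¼ ln(0.8552) = 0.039105.
d = 0.063689 + 0.039105 = 0.102794.

0.10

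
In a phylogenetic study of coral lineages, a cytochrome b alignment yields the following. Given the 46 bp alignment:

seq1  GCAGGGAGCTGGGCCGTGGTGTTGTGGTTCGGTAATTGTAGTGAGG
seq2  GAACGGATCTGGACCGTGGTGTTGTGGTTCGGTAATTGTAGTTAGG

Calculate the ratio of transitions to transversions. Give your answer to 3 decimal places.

0.250

Transitions are A↔G and C↔T; transversions are all other mismatches.
Transitions: 1. Transversions: 4.
R = 1/4 = 0.250.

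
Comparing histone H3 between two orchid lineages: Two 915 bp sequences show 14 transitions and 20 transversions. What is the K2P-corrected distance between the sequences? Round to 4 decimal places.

0.0381

P = 14/915 ≈ 0.015301 and Q = 20/915 ≈ 0.021858.
Under the Kimura two-parameter model, d = −½ ln(1 − 2P − Q) − ¼ ln(1 − 2Q).
1 − 2P − Q = 0.94754, giving −½ ln(0.94754) = 0.026943.
1 − 2Q = 0.956284, giving −¼ ln(0.956284) = 0.011175.
d = 0.026943 + 0.011175 = 0.038118.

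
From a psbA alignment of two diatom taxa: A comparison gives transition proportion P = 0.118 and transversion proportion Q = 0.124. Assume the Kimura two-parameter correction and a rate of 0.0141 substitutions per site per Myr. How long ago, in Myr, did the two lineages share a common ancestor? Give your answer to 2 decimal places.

10.44

Under the Kimura two-parameter model, d = −½ ln(1 − 2P − Q) − ¼ ln(1 − 2Q).
1 − 2P − Q = 0.64, giving −½ ln(0.64) = 0.223144.
1 − 2Q = 0.752, giving −¼ ln(0.752) = 0.071255.
d = 0.223144 + 0.071255 = 0.294399.
Under a molecular clock d = 2μt, so t = d/(2μ) = 0.294399 / (2 × 0.0141) = 10.44 Myr.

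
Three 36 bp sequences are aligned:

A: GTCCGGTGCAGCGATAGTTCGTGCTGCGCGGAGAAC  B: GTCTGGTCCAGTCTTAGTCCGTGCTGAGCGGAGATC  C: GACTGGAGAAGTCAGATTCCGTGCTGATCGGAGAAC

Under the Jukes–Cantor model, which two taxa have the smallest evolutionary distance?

A and B

A–B: 8/36 differ, p = 0.222, d = 0.264.
A–C: 11/36 differ, p = 0.306, d = 0.392.
B–C: 9/36 differ, p = 0.250, d = 0.304.
The smallest distance is between A and B.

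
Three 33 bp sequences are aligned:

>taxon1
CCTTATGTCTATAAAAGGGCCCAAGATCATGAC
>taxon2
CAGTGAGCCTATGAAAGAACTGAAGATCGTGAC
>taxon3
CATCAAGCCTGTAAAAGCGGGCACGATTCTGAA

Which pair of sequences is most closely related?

taxon1 and taxon2

taxon1–taxon2: 11/33 differ, p = 0.333, d = 0.441.
taxon1–taxon3: 12/33 differ, p = 0.364, d = 0.497.
taxon2–taxon3: 14/33 differ, p = 0.424, d = 0.625.
The smallest distance is between taxon1 and taxon2.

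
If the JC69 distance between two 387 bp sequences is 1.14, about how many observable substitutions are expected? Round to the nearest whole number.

227

Invert JC69: p = (3/4)(1 − e^(−4d/3)) = 0.75 × (1 − e^(-1.52)) = 0.75 × (1 − 0.218712) = 0.585966.
Expected differing sites = pL ≈ 0.585966 × 387 = 226.768842 ≈ 227.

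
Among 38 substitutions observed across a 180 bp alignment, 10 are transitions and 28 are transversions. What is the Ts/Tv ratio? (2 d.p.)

R = 10/28 = 0.357142… ≈ 0.36 (to 2 d.p.).

0.36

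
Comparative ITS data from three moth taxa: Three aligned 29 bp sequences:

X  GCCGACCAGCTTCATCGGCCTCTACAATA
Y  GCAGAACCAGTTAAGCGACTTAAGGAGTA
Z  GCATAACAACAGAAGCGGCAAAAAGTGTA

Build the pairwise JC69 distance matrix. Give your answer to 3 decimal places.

X–Y: 14/29 sites differ → p ≈ 0.482759, d = −0.75 ln(1 − 0.643679) = 0.773942 ≈ 0.774.
X–Z: 15/29 sites differ → p ≈ 0.517241, d = −0.75 ln(1 − 0.689655) = 0.877553 ≈ 0.878.
Y–Z: 10/29 sites differ → p ≈ 0.344828, d = −0.75 ln(1 − 0.459771) = 0.461822 ≈ 0.462.

d(X,Y) = 0.774, d(X,Z) = 0.878, d(Y,Z) = 0.462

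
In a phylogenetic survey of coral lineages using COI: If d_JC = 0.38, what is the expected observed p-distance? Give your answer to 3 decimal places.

0.298

p = (3/4)(1 − e^(−4d/3)) = 0.75 × (1 − e^(-0.506667)) = 0.75 × (1 − 0.602500) = 0.298125.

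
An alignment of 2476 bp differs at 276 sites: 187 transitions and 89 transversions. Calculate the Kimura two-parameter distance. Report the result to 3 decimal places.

0.122

P = 187/2476 ≈ 0.075525 and Q = 89/2476 ≈ 0.035945.
Under the Kimura two-parameter model, d = −½ ln(1 − 2P − Q) − ¼ ln(1 − 2Q).
1 − 2P − Q = 0.813005, giving −½ ln(0.813005) = 0.103509.
1 − 2Q = 0.92811, giving −¼ ln(0.92811) = 0.018651.
d = 0.103509 + 0.018651 = 0.122160.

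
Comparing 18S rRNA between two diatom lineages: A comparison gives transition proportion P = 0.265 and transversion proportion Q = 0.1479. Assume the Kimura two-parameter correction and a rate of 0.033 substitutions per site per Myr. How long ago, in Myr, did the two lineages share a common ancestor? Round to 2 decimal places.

Under the Kimura two-parameter model, d = −½ ln(1 − 2P − Q) − ¼ ln(1 − 2Q).
1 − 2P − Q = 0.3221, giving −½ ln(0.3221) = 0.566447.
1 − 2Q = 0.7042, giving −¼ ln(0.7042) = 0.087673.
d = 0.566447 + 0.087673 = 0.654120.
Under a molecular clock d = 2μt, so t = d/(2μ) = 0.654120 / (2 × 0.033) = 9.91 Myr.

9.91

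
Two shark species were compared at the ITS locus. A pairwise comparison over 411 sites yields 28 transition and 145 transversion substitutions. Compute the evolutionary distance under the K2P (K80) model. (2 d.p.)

P = 28/411 ≈ 0.068127 and Q = 145/411 ≈ 0.352798.
Under the Kimura two-parameter model, d = −½ ln(1 − 2P − Q) − ¼ ln(1 − 2Q).
1 − 2P − Q = 0.510948, giving −½ ln(0.510948) = 0.335744.
1 − 2Q = 0.294404, giving −¼ ln(0.294404) = 0.305701.
d = 0.335744 + 0.305701 = 0.641445.

0.64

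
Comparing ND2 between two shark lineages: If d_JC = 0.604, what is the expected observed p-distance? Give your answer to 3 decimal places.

0.415

p = (3/4)(1 − e^(−4d/3)) = 0.75 × (1 − e^(-0.805333)) = 0.75 × (1 − 0.446939) = 0.414796.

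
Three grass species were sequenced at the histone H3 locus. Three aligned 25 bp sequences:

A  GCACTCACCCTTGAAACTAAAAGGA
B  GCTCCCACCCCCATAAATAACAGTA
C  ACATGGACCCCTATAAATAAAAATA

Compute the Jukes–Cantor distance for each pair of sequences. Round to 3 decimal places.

d(A,B) = 0.490, d(A,C) = 0.572, d(B,C) = 0.417

A–B: 9/25 sites differ → p = 0.36, d = −0.75 ln(1 − 0.48) = 0.490445 ≈ 0.490.
A–C: 10/25 sites differ → p = 0.4, d = −0.75 ln(1 − 0.533333) = 0.571605 ≈ 0.572.
B–C: 8/25 sites differ → p = 0.32, d = −0.75 ln(1 − 0.426667) = 0.417216 ≈ 0.417.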